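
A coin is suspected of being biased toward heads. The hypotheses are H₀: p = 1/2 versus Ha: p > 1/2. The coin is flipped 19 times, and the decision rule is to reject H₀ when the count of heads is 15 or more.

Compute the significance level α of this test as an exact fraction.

α = P(reject H₀ | H₀ true) = P(S ≥ 15 | p = 1/2), with S ~ Binomial(19, 1/2).
P(S ≥ 15) = [C(19,15) + C(19,16) + C(19,17) + C(19,18) + C(19,19)] / 2^19 = (3876 + 969 + 171 + 19 + 1) / 524288 = 5036/524288 = 1259/131072.

1259/131072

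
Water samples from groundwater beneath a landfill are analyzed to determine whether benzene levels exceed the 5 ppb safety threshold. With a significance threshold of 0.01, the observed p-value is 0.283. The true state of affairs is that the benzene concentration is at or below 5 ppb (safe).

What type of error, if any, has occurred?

The conventional null hypothesis is that the benzene concentration is at or below 5 ppb (safe).
Since p = 0.283 ≥ α = 0.01, H₀ is not rejected.
H₀ is true (actually the benzene concentration is at or below 5 ppb (safe)).
The decision matches the true state — no error.

Neither — the decision is correct.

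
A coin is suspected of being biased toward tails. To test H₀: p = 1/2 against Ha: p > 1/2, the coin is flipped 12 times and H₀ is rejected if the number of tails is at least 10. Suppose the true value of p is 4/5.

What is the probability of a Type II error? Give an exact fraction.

β = P(fail to reject H₀ | Ha true) = P(Y ≤ 9 | p = 4/5), Y ~ Binomial(12, 4/5).
Adding the binomial probabilities P(Y=0)+…+P(Y=9) at p = 4/5 gives 21565149/48828125.

21565149/48828125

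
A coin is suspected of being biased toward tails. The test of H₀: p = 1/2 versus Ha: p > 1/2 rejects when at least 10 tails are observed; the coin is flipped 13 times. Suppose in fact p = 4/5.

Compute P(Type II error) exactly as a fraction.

61688401/244140625

Under the alternative p = 4/5, S ~ Binomial(13, 4/5); β is the probability the test does not reject, P(S < 10).
Adding the binomial probabilities P(S=0)+…+P(S=9) at p = 4/5 gives 61688401/244140625.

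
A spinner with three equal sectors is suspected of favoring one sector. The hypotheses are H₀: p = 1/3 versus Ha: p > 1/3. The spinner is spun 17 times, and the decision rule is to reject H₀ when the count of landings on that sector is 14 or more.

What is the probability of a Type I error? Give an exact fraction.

Under H₀, Y ~ Binomial(17, 1/3), and α = P(Y ≥ 14).
P(Y ≥ 14) = Σ_{j=14}^{17} C(17,j)·(1/3)^j·(2/3)^{17-j} = 6019/129140163.

6019/129140163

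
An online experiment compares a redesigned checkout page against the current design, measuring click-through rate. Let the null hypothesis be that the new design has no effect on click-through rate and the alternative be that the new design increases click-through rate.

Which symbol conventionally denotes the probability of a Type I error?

α

P(Type I error) = P(reject H₀ | H₀ true) = α, the significance level.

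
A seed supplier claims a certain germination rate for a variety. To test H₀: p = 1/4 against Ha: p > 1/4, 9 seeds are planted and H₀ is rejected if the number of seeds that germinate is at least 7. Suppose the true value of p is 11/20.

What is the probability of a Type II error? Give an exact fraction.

Under the alternative p = 11/20, X ~ Binomial(9, 11/20); β is the probability the test does not reject, P(X < 7).
Adding the binomial probabilities P(X=0)+…+P(X=6) at p = 11/20 gives 54431799039/64000000000.

54431799039/64000000000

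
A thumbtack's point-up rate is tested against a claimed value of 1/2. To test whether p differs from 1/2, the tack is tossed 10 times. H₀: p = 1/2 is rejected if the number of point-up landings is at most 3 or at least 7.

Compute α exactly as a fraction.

Under H₀, S ~ Binomial(10, 1/2); α is the probability of landing in either tail, P(S ≤ 3) + P(S ≥ 7).
Each tail has probability (1 + 10 + 45 + 120)/1024; doubling gives α = 352/1024 = 11/32.

11/32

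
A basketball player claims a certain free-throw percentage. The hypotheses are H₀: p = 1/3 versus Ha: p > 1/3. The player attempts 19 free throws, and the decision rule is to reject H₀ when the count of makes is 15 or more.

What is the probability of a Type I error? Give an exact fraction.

23497/387420489

α = P(reject H₀ | H₀ true) = P(S ≥ 15 | p = 1/3), with S ~ Binomial(19, 1/3).
Summing C(19,j)(1/3)^j(2/3)^{19−j} for j = 15,…,19 gives 23497/387420489.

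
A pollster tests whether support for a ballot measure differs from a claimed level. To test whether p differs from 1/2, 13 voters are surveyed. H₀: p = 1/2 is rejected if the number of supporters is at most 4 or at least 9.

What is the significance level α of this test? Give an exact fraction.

The significance level is the null-hypothesis probability of the rejection region {≤4} ∪ {≥9}.
Each tail has probability (1 + 13 + 78 + 286 + 715)/8192; doubling gives α = 2186/8192 = 1093/4096.

1093/4096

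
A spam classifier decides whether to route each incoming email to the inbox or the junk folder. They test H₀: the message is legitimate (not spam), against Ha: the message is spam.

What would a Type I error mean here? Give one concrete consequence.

A Type I error would mean concluding that the message is spam when in fact the message is legitimate (not spam). Consequence: a legitimate email — possibly an important one — is hidden in the spam folder.

A Type I error is rejecting H₀ when H₀ is true.
Here that means sending the message to the spam folder when actually the message is legitimate (not spam).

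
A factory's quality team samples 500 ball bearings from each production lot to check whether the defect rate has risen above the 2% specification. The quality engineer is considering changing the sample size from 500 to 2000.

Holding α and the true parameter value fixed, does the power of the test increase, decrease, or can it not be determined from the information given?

Increasing n separates the H₀ and Ha sampling distributions, so under Ha fewer outcomes land in the acceptance region.
Since power = 1 − β and β decreases, power increases.

It increases.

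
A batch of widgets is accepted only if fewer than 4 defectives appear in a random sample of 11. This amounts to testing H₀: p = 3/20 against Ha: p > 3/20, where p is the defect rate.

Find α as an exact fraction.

355557667797/5120000000000

Under H₀, X ~ Binomial(11, 3/20); the Type I error rate is P(X ≥ 4).
α = 1 − P(X ≤ 3) = 1 − 4764442332203/5120000000000 = 355557667797/5120000000000.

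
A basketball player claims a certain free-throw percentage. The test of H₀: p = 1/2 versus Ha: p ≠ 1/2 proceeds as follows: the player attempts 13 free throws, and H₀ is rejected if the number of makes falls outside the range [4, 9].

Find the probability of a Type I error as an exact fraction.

α = P(Y ≤ 3 or Y ≥ 10 | p = 1/2), Y ~ Binomial(13, 1/2).
Each tail has probability (1 + 13 + 78 + 286)/8192; doubling gives α = 756/8192 = 189/2048.

189/2048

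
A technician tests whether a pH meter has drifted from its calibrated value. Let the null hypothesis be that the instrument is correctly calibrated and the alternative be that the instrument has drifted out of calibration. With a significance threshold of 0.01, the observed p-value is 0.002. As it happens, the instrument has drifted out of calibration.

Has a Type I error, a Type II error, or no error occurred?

Neither — the decision is correct.

Since p = 0.002 < α = 0.01, H₀ is rejected.
H₀ is false (actually the instrument has drifted out of calibration).
The decision matches the true state — no error.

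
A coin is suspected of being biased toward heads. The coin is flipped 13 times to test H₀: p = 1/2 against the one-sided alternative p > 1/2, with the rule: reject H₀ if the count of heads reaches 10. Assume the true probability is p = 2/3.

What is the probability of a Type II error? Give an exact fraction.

β = P(fail to reject H₀ | Ha true) = P(S ≤ 9 | p = 2/3), S ~ Binomial(13, 2/3).
Adding the binomial probabilities P(S=0)+…+P(S=9) at p = 2/3 gives 1080275/1594323.

1080275/1594323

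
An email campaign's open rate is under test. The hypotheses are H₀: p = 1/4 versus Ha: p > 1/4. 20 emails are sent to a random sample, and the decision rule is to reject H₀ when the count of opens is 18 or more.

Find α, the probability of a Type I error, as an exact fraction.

1771/1099511627776

Under H₀, Y ~ Binomial(20, 1/4), and α = P(Y ≥ 18).
Summing C(20,j)(1/4)^j(3/4)^{20−j} for j = 18,…,20 gives 1771/1099511627776.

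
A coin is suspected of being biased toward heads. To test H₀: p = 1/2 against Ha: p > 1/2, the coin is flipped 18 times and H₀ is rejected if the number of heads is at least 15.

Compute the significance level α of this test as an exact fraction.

247/65536

The Type I error probability is α = P(K ≥ 15) computed under H₀, where K ~ Binomial(18, 1/2).
That's C(18,15) + C(18,16) + C(18,17) + C(18,18) over 2^18, i.e. (816 + 153 + 18 + 1)/262144 = 988/262144 = 247/65536.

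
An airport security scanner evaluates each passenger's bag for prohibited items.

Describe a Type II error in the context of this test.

With the conventional null hypothesis that the bag contains no prohibited items:
A Type II error is failing to reject H₀ when H₀ is false.
Here that means letting the bag through when actually the bag contains a prohibited item.

A Type II error would mean concluding that the bag contains no prohibited items (or at least failing to establish that the bag contains a prohibited item) when in fact the bag contains a prohibited item.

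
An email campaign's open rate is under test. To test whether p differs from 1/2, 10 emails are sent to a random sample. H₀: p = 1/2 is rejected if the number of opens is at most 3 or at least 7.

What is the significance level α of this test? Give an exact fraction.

11/32

The significance level is the null-hypothesis probability of the rejection region {≤3} ∪ {≥7}.
Each tail has probability (1 + 10 + 45 + 120)/1024; doubling gives α = 352/1024 = 11/32.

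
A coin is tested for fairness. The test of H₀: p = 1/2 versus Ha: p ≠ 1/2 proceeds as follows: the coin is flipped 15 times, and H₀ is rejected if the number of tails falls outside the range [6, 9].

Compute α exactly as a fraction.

The significance level is the null-hypothesis probability of the rejection region {≤5} ∪ {≥10}.
The two tails are symmetric, so α = 2·(1 + 15 + 105 + 455 + 1365 + 3003)/2^15 = 9888/32768 = 309/1024.

309/1024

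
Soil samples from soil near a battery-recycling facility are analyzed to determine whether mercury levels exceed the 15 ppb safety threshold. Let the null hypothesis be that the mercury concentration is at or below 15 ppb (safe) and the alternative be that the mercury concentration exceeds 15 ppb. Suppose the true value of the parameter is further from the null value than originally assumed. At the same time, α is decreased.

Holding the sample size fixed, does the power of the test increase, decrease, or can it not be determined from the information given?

The first change alone would make β decrease; the second alone would make β increase. Which effect dominates depends on the magnitudes, which are not given.
Since power = 1 − β, the effect on power is likewise indeterminate.

Cannot be determined from the information given.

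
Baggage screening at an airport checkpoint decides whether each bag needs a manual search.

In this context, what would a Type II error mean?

With the conventional null hypothesis that the bag contains no prohibited items:
A Type II error is failing to reject H₀ when H₀ is false.
Here that means letting the bag through when actually the bag contains a prohibited item.

A Type II error would mean concluding that the bag contains no prohibited items (or at least failing to establish that the bag contains a prohibited item) when in fact the bag contains a prohibited item.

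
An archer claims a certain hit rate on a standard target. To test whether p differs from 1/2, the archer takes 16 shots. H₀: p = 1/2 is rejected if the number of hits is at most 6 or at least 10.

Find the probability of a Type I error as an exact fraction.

The significance level is the null-hypothesis probability of the rejection region {≤6} ∪ {≥10}.
Each tail has probability (1 + 16 + 120 + 560 + 1820 + 4368 + 8008)/65536; doubling gives α = 29786/65536 = 14893/32768.

14893/32768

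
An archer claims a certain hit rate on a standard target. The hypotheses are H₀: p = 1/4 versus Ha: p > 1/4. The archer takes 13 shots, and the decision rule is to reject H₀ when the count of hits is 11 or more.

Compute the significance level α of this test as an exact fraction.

371/33554432

The Type I error probability is α = P(X ≥ 11) computed under H₀, where X ~ Binomial(13, 1/4).
Adding the binomial terms for j = 11 through 13 with p = 1/4 yields 371/33554432.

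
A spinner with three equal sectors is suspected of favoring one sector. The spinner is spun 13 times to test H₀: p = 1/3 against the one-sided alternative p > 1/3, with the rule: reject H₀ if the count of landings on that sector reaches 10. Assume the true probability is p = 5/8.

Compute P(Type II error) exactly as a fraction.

Under the alternative p = 5/8, S ~ Binomial(13, 5/8); β is the probability the test does not reject, P(S < 10).
Equivalently, β = 1 − P(S ≥ 10) = 107331531597/137438953472.

107331531597/137438953472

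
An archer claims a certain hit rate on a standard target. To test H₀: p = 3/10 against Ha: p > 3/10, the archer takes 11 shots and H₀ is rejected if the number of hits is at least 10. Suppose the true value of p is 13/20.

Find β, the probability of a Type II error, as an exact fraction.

A Type II error is failing to reject when Ha holds: with p = 13/20, β = P(K ≤ 9).
Adding the binomial probabilities P(K=0)+…+P(K=9) at p = 13/20 gives 19239273573359/20480000000000.

19239273573359/20480000000000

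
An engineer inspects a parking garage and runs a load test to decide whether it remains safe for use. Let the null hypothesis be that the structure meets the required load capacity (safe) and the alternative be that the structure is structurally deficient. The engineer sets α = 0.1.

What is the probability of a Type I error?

The significance level α is, by definition, the probability of a Type I error — P(reject H₀ | H₀ true).

0.1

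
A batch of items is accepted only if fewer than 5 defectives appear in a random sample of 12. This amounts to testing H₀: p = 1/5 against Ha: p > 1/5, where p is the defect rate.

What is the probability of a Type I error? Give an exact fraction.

3542749/48828125

The significance level is the probability, assuming p = 1/5, of seeing 5 or more defectives in 12 draws.
Computing the lower-tail complement: 1 − 45285376/48828125 = 3542749/48828125.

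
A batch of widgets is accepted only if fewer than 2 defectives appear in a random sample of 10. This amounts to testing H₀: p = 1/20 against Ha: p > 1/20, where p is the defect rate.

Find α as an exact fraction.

α = P(reject H₀ | H₀ true) = P(S ≥ 2 | p = 1/20), S ~ Binomial(10, 1/20).
Via the complement, α = 1 − Σ_{j=0}^{1} C(10,j)(1/20)^j(19/20)^{10-j} = 882056764409/10240000000000.

882056764409/10240000000000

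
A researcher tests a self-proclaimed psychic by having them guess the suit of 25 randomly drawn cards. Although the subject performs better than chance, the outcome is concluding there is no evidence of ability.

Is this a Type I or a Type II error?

Type II error

The null hypothesis here is that the subject is guessing at random (p = 1/4).
'Concluding there is no evidence of ability' corresponds to failing to reject H₀.
H₀ was not rejected but H₀ is false — a Type II error (false negative).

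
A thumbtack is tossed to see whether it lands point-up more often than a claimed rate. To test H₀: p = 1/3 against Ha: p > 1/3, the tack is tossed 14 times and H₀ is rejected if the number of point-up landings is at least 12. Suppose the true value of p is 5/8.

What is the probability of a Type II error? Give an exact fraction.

Under the alternative p = 5/8, Y ~ Binomial(14, 5/8); β is the probability the test does not reject, P(Y < 12).
Summing C(14,j)·(5/8)^j·(3/8)^{14-j} for j = 0..11 gives 2070361146177/2199023255552.

2070361146177/2199023255552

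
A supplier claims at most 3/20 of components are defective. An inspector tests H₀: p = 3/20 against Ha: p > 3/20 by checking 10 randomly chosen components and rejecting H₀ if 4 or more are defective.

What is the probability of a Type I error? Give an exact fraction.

127922685129/2560000000000

The significance level is the probability, assuming p = 3/20, of seeing 4 or more defectives in 10 draws.
Via the complement, α = 1 − Σ_{j=0}^{3} C(10,j)(3/20)^j(17/20)^{10-j} = 127922685129/2560000000000.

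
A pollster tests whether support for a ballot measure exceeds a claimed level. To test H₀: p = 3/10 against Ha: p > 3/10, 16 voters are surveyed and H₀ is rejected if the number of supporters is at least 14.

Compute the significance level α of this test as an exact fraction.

1190959281/400000000000000

The Type I error probability is α = P(S ≥ 14) computed under H₀, where S ~ Binomial(16, 3/10).
P(S ≥ 14) = Σ_{j=14}^{16} C(16,j)·(3/10)^j·(7/10)^{16-j} = 1190959281/400000000000000.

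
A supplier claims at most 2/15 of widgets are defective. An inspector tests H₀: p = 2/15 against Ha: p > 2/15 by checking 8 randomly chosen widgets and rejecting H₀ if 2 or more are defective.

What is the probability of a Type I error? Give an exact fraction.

The significance level is the probability, assuming p = 2/15, of seeing 2 or more defectives in 8 draws.
Via the complement, α = 1 − Σ_{j=0}^{1} C(8,j)(2/15)^j(13/15)^{8-j} = 743183632/2562890625.

743183632/2562890625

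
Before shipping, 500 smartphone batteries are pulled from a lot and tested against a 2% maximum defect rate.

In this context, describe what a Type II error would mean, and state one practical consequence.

A Type II error would mean concluding that the lot's defect rate is 2% (within specification) (or at least failing to establish that the lot's defect rate exceeds 2%) when in fact the lot's defect rate exceeds 2%. Consequence: a defective lot is shipped to customers.

With the conventional null hypothesis that the lot's defect rate is 2% (within specification):
A Type II error is failing to reject H₀ when H₀ is false.
Here that means accepting the lot and shipping it when actually the lot's defect rate exceeds 2%.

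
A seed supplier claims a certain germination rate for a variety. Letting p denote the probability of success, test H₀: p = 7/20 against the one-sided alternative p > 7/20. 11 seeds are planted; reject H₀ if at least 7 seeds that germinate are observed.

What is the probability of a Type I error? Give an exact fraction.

α = P(reject H₀ | H₀ true) = P(S ≥ 7 | p = 7/20), with S ~ Binomial(11, 7/20).
P(S ≥ 7) = Σ_{j=7}^{11} C(11,j)·(7/20)^j·(13/20)^{11-j} = 1026922708651/20480000000000.

1026922708651/20480000000000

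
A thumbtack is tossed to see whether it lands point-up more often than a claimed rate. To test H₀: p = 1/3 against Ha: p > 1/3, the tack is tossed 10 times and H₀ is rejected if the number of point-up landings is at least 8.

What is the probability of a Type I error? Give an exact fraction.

67/19683

Under H₀, S ~ Binomial(10, 1/3), and α = P(S ≥ 8).
P(S ≥ 8) = Σ_{j=8}^{10} C(10,j)·(1/3)^j·(2/3)^{10-j} = 67/19683.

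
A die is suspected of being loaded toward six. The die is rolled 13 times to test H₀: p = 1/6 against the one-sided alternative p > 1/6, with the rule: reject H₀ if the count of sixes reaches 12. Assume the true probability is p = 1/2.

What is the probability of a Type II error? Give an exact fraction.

4089/4096

A Type II error is failing to reject when Ha holds: with p = 1/2, β = P(K ≤ 11).
Adding the binomial probabilities P(K=0)+…+P(K=11) at p = 1/2 gives 4089/4096.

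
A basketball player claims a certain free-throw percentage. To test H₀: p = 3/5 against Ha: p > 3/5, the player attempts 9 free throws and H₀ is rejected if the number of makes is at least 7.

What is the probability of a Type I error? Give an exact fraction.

α = P(reject H₀ | H₀ true) = P(S ≥ 7 | p = 3/5), with S ~ Binomial(9, 3/5).
Adding the binomial terms for j = 7 through 9 with p = 3/5 yields 452709/1953125.

452709/1953125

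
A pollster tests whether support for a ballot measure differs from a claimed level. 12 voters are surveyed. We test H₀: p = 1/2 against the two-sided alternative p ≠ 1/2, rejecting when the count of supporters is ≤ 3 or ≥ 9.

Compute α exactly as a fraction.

299/2048

The significance level is the null-hypothesis probability of the rejection region {≤3} ∪ {≥9}.
Each tail has probability (1 + 12 + 66 + 220)/4096; doubling gives α = 598/4096 = 299/2048.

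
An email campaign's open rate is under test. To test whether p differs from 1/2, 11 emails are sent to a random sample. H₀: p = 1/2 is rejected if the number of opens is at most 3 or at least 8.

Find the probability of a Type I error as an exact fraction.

Under H₀, Y ~ Binomial(11, 1/2); α is the probability of landing in either tail, P(Y ≤ 3) + P(Y ≥ 8).
The two tails are symmetric, so α = 2·(1 + 11 + 55 + 165)/2^11 = 464/2048 = 29/128.

29/128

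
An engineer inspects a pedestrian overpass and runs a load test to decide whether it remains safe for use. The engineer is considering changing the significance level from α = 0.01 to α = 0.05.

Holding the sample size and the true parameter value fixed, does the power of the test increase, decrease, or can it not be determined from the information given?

Relaxing α lowers the evidence threshold; under Ha, outcomes that previously fell short now trigger rejection.
Since power = 1 − β and β decreases, power increases.

It increases.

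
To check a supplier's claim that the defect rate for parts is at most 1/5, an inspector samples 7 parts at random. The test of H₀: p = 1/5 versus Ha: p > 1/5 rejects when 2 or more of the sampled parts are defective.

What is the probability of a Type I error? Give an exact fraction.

33069/78125

The significance level is the probability, assuming p = 1/5, of seeing 2 or more defectives in 7 draws.
Computing the lower-tail complement: 1 − 45056/78125 = 33069/78125.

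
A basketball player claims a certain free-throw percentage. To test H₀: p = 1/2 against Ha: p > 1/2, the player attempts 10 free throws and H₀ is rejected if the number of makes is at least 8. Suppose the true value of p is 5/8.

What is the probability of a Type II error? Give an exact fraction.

211794831/268435456

β = P(fail to reject H₀ | Ha true) = P(K ≤ 7 | p = 5/8), K ~ Binomial(10, 5/8).
Adding the binomial probabilities P(K=0)+…+P(K=7) at p = 5/8 gives 211794831/268435456.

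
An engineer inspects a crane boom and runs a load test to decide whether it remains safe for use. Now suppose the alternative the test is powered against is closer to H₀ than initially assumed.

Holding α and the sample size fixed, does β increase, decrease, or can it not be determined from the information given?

A smaller departure from H₀ means the test statistic under Ha is distributed closer to where it would be under H₀; rejection becomes less likely.

It increases.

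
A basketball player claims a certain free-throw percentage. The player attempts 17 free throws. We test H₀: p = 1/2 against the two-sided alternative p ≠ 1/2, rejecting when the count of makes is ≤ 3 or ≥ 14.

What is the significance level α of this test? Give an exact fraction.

417/32768

α = P(S ≤ 3 or S ≥ 14 | p = 1/2), S ~ Binomial(17, 1/2).
Each tail has probability (1 + 17 + 136 + 680)/131072; doubling gives α = 1668/131072 = 417/32768.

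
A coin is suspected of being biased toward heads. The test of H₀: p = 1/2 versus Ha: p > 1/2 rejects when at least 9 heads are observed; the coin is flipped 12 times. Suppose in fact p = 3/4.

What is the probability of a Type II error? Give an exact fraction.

β = P(fail to reject H₀ | Ha true) = P(X ≤ 8 | p = 3/4), X ~ Binomial(12, 3/4).
Adding the binomial probabilities P(X=0)+…+P(X=8) at p = 3/4 gives 5892517/16777216.

5892517/16777216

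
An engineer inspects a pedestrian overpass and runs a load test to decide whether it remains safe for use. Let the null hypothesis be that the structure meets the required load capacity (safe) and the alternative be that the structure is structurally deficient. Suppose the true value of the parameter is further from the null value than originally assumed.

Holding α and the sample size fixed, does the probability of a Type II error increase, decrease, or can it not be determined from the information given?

It decreases.

A bigger departure from H₀ is easier for the test to detect, so it fails to reject less often.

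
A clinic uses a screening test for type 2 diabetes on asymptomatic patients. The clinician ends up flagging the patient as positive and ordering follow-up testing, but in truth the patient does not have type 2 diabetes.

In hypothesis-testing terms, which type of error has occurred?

Type I error

The null hypothesis here is that the patient does not have type 2 diabetes.
'Flagging the patient as positive and ordering follow-up testing' corresponds to rejecting H₀.
H₀ was rejected but H₀ is true — a Type I error (false positive).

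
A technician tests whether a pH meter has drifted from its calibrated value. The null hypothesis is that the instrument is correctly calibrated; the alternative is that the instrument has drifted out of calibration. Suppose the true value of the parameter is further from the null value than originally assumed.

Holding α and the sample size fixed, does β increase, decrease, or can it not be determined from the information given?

A bigger departure from H₀ is easier for the test to detect, so it fails to reject less often.

It decreases.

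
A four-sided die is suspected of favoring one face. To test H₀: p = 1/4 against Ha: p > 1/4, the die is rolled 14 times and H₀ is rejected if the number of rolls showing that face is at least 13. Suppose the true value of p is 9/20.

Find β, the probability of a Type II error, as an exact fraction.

A Type II error is failing to reject when Ha holds: with p = 9/20, β = P(Y ≤ 12).
Adding the binomial probabilities P(Y=0)+…+P(Y=12) at p = 9/20 gives 1637985675869982373/1638400000000000000.

1637985675869982373/1638400000000000000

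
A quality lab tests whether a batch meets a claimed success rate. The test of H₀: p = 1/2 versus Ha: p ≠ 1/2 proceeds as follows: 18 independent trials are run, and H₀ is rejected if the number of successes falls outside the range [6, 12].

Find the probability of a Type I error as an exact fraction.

1577/16384

Under H₀, S ~ Binomial(18, 1/2); α is the probability of landing in either tail, P(S ≤ 5) + P(S ≥ 13).
Each tail has probability (1 + 18 + 153 + 816 + 3060 + 8568)/262144; doubling gives α = 25232/262144 = 1577/16384.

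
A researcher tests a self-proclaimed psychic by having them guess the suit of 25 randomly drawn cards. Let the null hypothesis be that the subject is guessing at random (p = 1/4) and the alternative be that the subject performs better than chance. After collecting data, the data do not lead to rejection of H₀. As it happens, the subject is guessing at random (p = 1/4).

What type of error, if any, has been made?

The test retained a true H₀ — the decision matches the true state.

No error — this is a correct decision.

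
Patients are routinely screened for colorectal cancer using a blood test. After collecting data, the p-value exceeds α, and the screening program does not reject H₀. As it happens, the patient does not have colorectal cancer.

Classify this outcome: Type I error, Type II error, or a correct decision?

The conventional null hypothesis here is that the patient does not have colorectal cancer.
The test retained a true H₀ — the decision matches the true state.

No error (correct decision).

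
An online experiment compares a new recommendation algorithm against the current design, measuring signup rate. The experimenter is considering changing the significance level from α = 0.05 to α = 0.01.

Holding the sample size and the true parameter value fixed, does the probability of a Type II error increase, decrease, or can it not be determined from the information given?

A smaller α moves the rejection region further into the tail. With the alternative true, more outcomes now fall outside the rejection region, so failing to reject becomes more likely.

It increases.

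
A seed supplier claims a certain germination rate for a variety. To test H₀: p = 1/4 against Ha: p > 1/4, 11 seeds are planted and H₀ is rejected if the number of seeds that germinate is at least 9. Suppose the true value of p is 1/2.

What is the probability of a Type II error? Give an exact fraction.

Under the alternative p = 1/2, K ~ Binomial(11, 1/2); β is the probability the test does not reject, P(K < 9).
Summing C(11,j)·(1/2)^j·(1/2)^{11-j} for j = 0..8 gives 1981/2048.

1981/2048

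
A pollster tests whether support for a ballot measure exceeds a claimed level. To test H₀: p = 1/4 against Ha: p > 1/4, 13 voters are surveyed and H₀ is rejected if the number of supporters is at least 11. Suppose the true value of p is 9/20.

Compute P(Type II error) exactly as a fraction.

40790448134932573/40960000000000000

A Type II error is failing to reject when Ha holds: with p = 9/20, β = P(K ≤ 10).
Equivalently, β = 1 − P(K ≥ 11) = 40790448134932573/40960000000000000.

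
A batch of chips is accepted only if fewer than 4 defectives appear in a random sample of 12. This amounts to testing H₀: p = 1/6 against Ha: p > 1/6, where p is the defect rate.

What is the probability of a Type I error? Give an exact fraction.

α = P(reject H₀ | H₀ true) = P(X ≥ 4 | p = 1/6), X ~ Binomial(12, 1/6).
Via the complement, α = 1 − Σ_{j=0}^{3} C(12,j)(1/6)^j(5/6)^{12-j} = 90828487/725594112.

90828487/725594112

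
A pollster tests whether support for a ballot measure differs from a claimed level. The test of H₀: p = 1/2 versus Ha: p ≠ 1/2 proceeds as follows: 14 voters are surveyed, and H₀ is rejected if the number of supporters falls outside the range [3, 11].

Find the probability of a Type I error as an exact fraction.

53/4096

Under H₀, X ~ Binomial(14, 1/2); α is the probability of landing in either tail, P(X ≤ 2) + P(X ≥ 12).
The two tails are symmetric, so α = 2·(1 + 14 + 91)/2^14 = 212/16384 = 53/4096.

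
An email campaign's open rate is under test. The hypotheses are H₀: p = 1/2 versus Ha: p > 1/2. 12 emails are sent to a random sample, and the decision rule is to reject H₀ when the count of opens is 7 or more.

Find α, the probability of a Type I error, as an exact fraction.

The Type I error probability is α = P(X ≥ 7) computed under H₀, where X ~ Binomial(12, 1/2).
P(X ≥ 7) = [C(12,7) + C(12,8) + C(12,9) + C(12,10) + C(12,11) + C(12,12)] / 2^12 = (792 + 495 + 220 + 66 + 12 + 1) / 4096 = 1586/4096 = 793/2048.

793/2048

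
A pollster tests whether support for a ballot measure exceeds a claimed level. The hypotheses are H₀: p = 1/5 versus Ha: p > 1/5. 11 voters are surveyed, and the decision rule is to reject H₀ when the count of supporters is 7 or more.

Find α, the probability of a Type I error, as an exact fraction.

α = P(reject H₀ | H₀ true) = P(X ≥ 7 | p = 1/5), with X ~ Binomial(11, 1/5).
Summing C(11,j)(1/5)^j(4/5)^{11−j} for j = 7,…,11 gives 19193/9765625.

19193/9765625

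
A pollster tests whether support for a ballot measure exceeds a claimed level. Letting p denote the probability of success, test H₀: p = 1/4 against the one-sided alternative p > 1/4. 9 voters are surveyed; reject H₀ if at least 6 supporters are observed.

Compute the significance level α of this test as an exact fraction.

α = P(reject H₀ | H₀ true) = P(K ≥ 6 | p = 1/4), with K ~ Binomial(9, 1/4).
Adding the binomial terms for j = 6 through 9 with p = 1/4 yields 655/65536.

655/65536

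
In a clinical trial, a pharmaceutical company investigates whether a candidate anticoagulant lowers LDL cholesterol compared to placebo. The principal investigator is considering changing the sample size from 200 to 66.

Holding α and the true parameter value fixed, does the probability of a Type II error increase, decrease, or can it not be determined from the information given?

It increases.

Reducing n widens both sampling distributions, so the test has less ability to distinguish Ha from H₀.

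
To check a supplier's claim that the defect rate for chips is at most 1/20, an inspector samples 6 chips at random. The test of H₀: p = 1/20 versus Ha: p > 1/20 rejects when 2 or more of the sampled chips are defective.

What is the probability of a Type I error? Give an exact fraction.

83901/2560000

The significance level is the probability, assuming p = 1/20, of seeing 2 or more defectives in 6 draws.
Computing the lower-tail complement: 1 − 2476099/2560000 = 83901/2560000.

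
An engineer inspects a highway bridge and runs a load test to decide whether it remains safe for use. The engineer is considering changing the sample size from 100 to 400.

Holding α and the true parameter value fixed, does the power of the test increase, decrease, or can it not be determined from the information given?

It increases.

More data shrinks sampling variability; the test statistic under Ha concentrates further from the null value, making rejection more likely.
Since power = 1 − β and β decreases, power increases.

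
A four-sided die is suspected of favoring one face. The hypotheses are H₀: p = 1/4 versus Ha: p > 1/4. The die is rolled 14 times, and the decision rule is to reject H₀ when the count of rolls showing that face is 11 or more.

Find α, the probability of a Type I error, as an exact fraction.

5345/134217728

Under H₀, S ~ Binomial(14, 1/4), and α = P(S ≥ 11).
Summing C(14,j)(1/4)^j(3/4)^{14−j} for j = 11,…,14 gives 5345/134217728.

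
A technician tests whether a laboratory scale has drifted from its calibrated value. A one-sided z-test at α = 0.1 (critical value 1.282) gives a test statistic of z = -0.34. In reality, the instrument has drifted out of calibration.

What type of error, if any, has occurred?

Type II error

The conventional null hypothesis is that the instrument is correctly calibrated.
Since z = -0.34 ≤ z* = 1.282, H₀ is not rejected.
H₀ is false (actually the instrument has drifted out of calibration).
Failing to reject a false H₀ is a Type II error.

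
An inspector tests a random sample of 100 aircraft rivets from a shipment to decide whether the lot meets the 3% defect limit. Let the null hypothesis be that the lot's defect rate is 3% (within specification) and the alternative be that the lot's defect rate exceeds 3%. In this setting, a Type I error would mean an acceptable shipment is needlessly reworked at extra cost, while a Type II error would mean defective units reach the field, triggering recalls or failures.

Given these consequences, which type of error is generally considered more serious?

The Type II consequence (defective units reach the field, triggering recalls or failures) is more severe than the Type I consequence (an acceptable shipment is needlessly reworked at extra cost).

Type II error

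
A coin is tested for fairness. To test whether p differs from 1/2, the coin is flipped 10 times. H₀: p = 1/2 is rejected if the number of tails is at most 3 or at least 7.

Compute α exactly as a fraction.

The significance level is the null-hypothesis probability of the rejection region {≤3} ∪ {≥7}.
By symmetry, α = 2·P(Y ≤ 3) = 2·(1 + 10 + 45 + 120)/1024 = 352/1024 = 11/32.

11/32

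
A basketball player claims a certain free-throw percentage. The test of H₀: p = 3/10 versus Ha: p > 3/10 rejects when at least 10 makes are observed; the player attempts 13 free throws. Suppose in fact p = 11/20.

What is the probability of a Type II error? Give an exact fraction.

1857697115702463/2048000000000000

β = P(fail to reject H₀ | Ha true) = P(Y ≤ 9 | p = 11/20), Y ~ Binomial(13, 11/20).
Summing C(13,j)·(11/20)^j·(9/20)^{13-j} for j = 0..9 gives 1857697115702463/2048000000000000.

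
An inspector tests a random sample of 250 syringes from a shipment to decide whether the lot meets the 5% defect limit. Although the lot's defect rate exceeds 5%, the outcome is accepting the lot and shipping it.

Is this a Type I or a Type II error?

Type II error

The null hypothesis here is that the lot's defect rate is 5% (within specification).
'Accepting the lot and shipping it' corresponds to failing to reject H₀.
H₀ was not rejected but H₀ is false — a Type II error (false negative).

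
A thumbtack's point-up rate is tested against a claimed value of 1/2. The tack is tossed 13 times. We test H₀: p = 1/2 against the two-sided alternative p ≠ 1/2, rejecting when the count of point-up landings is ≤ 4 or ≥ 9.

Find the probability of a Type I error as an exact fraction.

1093/4096

The significance level is the null-hypothesis probability of the rejection region {≤4} ∪ {≥9}.
The two tails are symmetric, so α = 2·(1 + 13 + 78 + 286 + 715)/2^13 = 2186/8192 = 1093/4096.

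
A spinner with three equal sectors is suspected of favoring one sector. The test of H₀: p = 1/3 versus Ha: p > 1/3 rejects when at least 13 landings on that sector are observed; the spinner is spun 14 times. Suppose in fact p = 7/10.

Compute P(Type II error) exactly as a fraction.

95252438490057/100000000000000

A Type II error is failing to reject when Ha holds: with p = 7/10, β = P(S ≤ 12).
Adding the binomial probabilities P(S=0)+…+P(S=12) at p = 7/10 gives 95252438490057/100000000000000.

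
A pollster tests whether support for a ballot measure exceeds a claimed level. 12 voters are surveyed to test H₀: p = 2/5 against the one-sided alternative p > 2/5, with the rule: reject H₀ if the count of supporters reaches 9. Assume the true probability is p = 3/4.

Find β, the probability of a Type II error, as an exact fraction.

5892517/16777216

Under the alternative p = 3/4, X ~ Binomial(12, 3/4); β is the probability the test does not reject, P(X < 9).
Adding the binomial probabilities P(X=0)+…+P(X=8) at p = 3/4 gives 5892517/16777216.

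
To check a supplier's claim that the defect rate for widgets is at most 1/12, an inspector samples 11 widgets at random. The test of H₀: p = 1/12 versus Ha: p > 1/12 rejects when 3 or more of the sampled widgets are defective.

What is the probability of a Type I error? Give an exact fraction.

Under H₀, S ~ Binomial(11, 1/12); the Type I error rate is P(S ≥ 3).
Via the complement, α = 1 − Σ_{j=0}^{2} C(11,j)(1/12)^j(11/12)^{11-j} = 1581403943/27518828544.

1581403943/27518828544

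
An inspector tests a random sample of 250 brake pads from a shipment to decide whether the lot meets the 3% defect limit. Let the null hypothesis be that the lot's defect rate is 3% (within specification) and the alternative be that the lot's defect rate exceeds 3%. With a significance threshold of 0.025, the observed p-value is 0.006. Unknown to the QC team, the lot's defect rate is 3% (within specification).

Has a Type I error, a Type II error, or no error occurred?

Type I error

Since p = 0.006 < α = 0.025, H₀ is rejected.
H₀ is true (actually the lot's defect rate is 3% (within specification)).
Rejecting a true H₀ is a Type I error.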